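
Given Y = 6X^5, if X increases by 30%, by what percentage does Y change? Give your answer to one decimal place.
271.3%

For Y = 6X^5:
If X → X(1 + 0.3)
Then Y → Y · (1 + 0.3)^5
     ≈ Y · 3.7129

Percentage change = ((1 + 0.3)^5 − 1) × 100% ≈ 271.3%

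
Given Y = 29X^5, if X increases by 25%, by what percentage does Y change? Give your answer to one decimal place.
205.2%

For Y = 29X^5:
If X → X(1 + 0.25)
Then Y → Y · (1 + 0.25)^5
     ≈ Y · 3.0518

Percentage change = ((1 + 0.25)^5 − 1) × 100% ≈ 205.2%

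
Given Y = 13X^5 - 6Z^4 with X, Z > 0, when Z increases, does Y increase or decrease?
Y decreases

Taking the partial derivative:
∂Y/∂Z = -24Z^3

∂Y/∂Z = -24Z^3 < 0 (assuming positive values)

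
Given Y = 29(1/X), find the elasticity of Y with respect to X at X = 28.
Elasticity = -1

Elasticity = (dY/dX) · (X/Y)

dY/dX = -29/X²
At X = 28: dY/dX = -29/784, Y = 29/28

Elasticity = (-29/784) · (28 / (29/28)) = -1

Interpretation: for a small percentage change in X, the percentage change in Y is approximately -1.00 times as large.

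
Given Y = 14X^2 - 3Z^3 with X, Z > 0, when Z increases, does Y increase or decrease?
Y decreases

Taking the partial derivative:
∂Y/∂Z = -9Z^2

∂Y/∂Z = -9Z^2 < 0 (assuming positive values)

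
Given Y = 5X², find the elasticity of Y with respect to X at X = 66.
Elasticity = 2

Elasticity = (dY/dX) · (X/Y)

dY/dX = 10·X
At X = 66: dY/dX = 660, Y = 21780

Elasticity = 660 · (66 / 21780) = 2

Interpretation: for a small percentage change in X, the percentage change in Y is approximately 2.00 times as large.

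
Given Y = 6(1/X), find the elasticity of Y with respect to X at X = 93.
Elasticity = -1

Elasticity = (dY/dX) · (X/Y)

dY/dX = -6/X²
At X = 93: dY/dX = -2/2883, Y = 2/31

Elasticity = (-2/2883) · (93 / (2/31)) = -1

Interpretation: for a small percentage change in X, the percentage change in Y is approximately -1.00 times as large.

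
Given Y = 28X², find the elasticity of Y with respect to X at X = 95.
Elasticity = 2

Elasticity = (dY/dX) · (X/Y)

dY/dX = 56·X
At X = 95: dY/dX = 5320, Y = 252700

Elasticity = 5320 · (95 / 252700) = 2

Interpretation: for a small percentage change in X, the percentage change in Y is approximately 2.00 times as large.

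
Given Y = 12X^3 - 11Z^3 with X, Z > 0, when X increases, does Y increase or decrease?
Y increases

Taking the partial derivative:
∂Y/∂X = 36X^2

∂Y/∂X = 36X^2 > 0 (assuming positive values)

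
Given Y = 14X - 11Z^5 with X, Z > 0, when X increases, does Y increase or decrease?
Y increases

Taking the partial derivative:
∂Y/∂X = 14

∂Y/∂X = 14 > 0 (assuming positive values)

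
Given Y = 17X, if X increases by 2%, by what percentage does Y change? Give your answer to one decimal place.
2.0%

For Y = 17X:
If X → X(1 + 0.02)
Then Y → Y · (1 + 0.02)^1
     = Y · 1.0200

Percentage change = ((1 + 0.02)^1 − 1) × 100% = 2.0%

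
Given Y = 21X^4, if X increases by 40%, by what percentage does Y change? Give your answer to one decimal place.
284.2%

For Y = 21X^4:
If X → X(1 + 0.4)
Then Y → Y · (1 + 0.4)^4
     = Y · 3.8416

Percentage change = ((1 + 0.4)^4 − 1) × 100% ≈ 284.2%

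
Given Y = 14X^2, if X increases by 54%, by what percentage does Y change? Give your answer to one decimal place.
137.2%

For Y = 14X^2:
If X → X(1 + 0.54)
Then Y → Y · (1 + 0.54)^2
     = Y · 2.3716

Percentage change = ((1 + 0.54)^2 − 1) × 100% ≈ 137.2%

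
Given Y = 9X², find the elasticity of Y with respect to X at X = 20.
Elasticity = 2

Elasticity = (dY/dX) · (X/Y)

dY/dX = 18·X
At X = 20: dY/dX = 360, Y = 3600

Elasticity = 360 · (20 / 3600) = 2

Interpretation: for a small percentage change in X, the percentage change in Y is approximately 2.00 times as large.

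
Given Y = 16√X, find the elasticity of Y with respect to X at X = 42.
Elasticity = 1/2

Elasticity = (dY/dX) · (X/Y)

dY/dX = 8/√X
At X = 42: dY/dX = 4·√42/21, Y = 16·√42

Elasticity = (4·√42/21) · (42 / (16·√42)) = 1/2

Interpretation: for a small percentage change in X, the percentage change in Y is approximately 0.50 times as large.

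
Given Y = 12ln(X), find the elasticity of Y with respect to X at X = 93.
Elasticity = 1/ln(93) ≈ 0.2206

Elasticity = (dY/dX) · (X/Y)

dY/dX = 12/X
At X = 93: dY/dX = 4/31, Y = 12·ln(93)

Elasticity = (4/31) · (93 / (12·ln(93))) = 1/ln(93) ≈ 0.2206

Interpretation: for a small percentage change in X, the percentage change in Y is approximately 0.22 times as large.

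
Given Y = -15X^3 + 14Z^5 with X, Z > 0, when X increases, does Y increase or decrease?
Y decreases

Taking the partial derivative:
∂Y/∂X = -45X^2

∂Y/∂X = -45X^2 < 0 (assuming positive values)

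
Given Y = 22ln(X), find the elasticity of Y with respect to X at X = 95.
Elasticity = 1/ln(95) ≈ 0.2196

Elasticity = (dY/dX) · (X/Y)

dY/dX = 22/X
At X = 95: dY/dX = 22/95, Y = 22·ln(95)

Elasticity = (22/95) · (95 / (22·ln(95))) = 1/ln(95) ≈ 0.2196

Interpretation: for a small percentage change in X, the percentage change in Y is approximately 0.22 times as large.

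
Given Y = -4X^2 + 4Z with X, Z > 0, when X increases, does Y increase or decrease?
Y decreases

Taking the partial derivative:
∂Y/∂X = -8X

∂Y/∂X = -8X < 0 (assuming positive values)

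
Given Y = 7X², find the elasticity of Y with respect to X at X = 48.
Elasticity = 2

Elasticity = (dY/dX) · (X/Y)

dY/dX = 14·X
At X = 48: dY/dX = 672, Y = 16128

Elasticity = 672 · (48 / 16128) = 2

Interpretation: for a small percentage change in X, the percentage change in Y is approximately 2.00 times as large.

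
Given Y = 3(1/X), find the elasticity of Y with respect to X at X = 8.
Elasticity = -1

Elasticity = (dY/dX) · (X/Y)

dY/dX = -3/X²
At X = 8: dY/dX = -3/64, Y = 3/8

Elasticity = (-3/64) · (8 / (3/8)) = -1

Interpretation: for a small percentage change in X, the percentage change in Y is approximately -1.00 times as large.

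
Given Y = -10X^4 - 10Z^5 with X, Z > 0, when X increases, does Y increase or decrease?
Y decreases

Taking the partial derivative:
∂Y/∂X = -40X^3

∂Y/∂X = -40X^3 < 0 (assuming positive values)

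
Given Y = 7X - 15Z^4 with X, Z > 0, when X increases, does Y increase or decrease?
Y increases

Taking the partial derivative:
∂Y/∂X = 7

∂Y/∂X = 7 > 0 (assuming positive values)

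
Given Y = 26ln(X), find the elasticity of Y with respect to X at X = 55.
Elasticity = 1/ln(55) ≈ 0.2495

Elasticity = (dY/dX) · (X/Y)

dY/dX = 26/X
At X = 55: dY/dX = 26/55, Y = 26·ln(55)

Elasticity = (26/55) · (55 / (26·ln(55))) = 1/ln(55) ≈ 0.2495

Interpretation: for a small percentage change in X, the percentage change in Y is approximately 0.25 times as large.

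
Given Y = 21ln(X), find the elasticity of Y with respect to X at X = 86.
Elasticity = 1/ln(86) ≈ 0.2245

Elasticity = (dY/dX) · (X/Y)

dY/dX = 21/X
At X = 86: dY/dX = 21/86, Y = 21·ln(86)

Elasticity = (21/86) · (86 / (21·ln(86))) = 1/ln(86) ≈ 0.2245

Interpretation: for a small percentage change in X, the percentage change in Y is approximately 0.22 times as large.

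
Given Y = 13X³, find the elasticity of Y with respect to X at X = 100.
Elasticity = 3

Elasticity = (dY/dX) · (X/Y)

dY/dX = 39·X²
At X = 100: dY/dX = 390000, Y = 13000000

Elasticity = 390000 · (100 / 13000000) = 3

Interpretation: for a small percentage change in X, the percentage change in Y is approximately 3.00 times as large.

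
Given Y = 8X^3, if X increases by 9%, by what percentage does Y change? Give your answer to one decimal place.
29.5%

For Y = 8X^3:
If X → X(1 + 0.09)
Then Y → Y · (1 + 0.09)^3
     ≈ Y · 1.2950

Percentage change = ((1 + 0.09)^3 − 1) × 100% ≈ 29.5%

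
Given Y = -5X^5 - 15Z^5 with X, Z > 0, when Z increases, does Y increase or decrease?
Y decreases

Taking the partial derivative:
∂Y/∂Z = -75Z^4

∂Y/∂Z = -75Z^4 < 0 (assuming positive values)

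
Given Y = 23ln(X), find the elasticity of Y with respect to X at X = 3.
Elasticity = 1/ln(3) ≈ 0.9102

Elasticity = (dY/dX) · (X/Y)

dY/dX = 23/X
At X = 3: dY/dX = 23/3, Y = 23·ln(3)

Elasticity = (23/3) · (3 / (23·ln(3))) = 1/ln(3) ≈ 0.9102

Interpretation: for a small percentage change in X, the percentage change in Y is approximately 0.91 times as large.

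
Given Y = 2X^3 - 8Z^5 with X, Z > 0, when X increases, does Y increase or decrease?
Y increases

Taking the partial derivative:
∂Y/∂X = 6X^2

∂Y/∂X = 6X^2 > 0 (assuming positive values)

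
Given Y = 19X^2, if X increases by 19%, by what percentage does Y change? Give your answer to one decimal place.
41.6%

For Y = 19X^2:
If X → X(1 + 0.19)
Then Y → Y · (1 + 0.19)^2
     = Y · 1.4161

Percentage change = ((1 + 0.19)^2 − 1) × 100% ≈ 41.6%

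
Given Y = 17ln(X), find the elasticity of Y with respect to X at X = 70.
Elasticity = 1/ln(70) ≈ 0.2354

Elasticity = (dY/dX) · (X/Y)

dY/dX = 17/X
At X = 70: dY/dX = 17/70, Y = 17·ln(70)

Elasticity = (17/70) · (70 / (17·ln(70))) = 1/ln(70) ≈ 0.2354

Interpretation: for a small percentage change in X, the percentage change in Y is approximately 0.24 times as large.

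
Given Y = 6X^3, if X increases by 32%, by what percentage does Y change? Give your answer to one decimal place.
130.0%

For Y = 6X^3:
If X → X(1 + 0.32)
Then Y → Y · (1 + 0.32)^3
     ≈ Y · 2.3000

Percentage change = ((1 + 0.32)^3 − 1) × 100% ≈ 130.0%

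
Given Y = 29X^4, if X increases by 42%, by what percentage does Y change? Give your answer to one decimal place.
306.6%

For Y = 29X^4:
If X → X(1 + 0.42)
Then Y → Y · (1 + 0.42)^4
     ≈ Y · 4.0659

Percentage change = ((1 + 0.42)^4 − 1) × 100% ≈ 306.6%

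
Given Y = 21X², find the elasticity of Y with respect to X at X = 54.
Elasticity = 2

Elasticity = (dY/dX) · (X/Y)

dY/dX = 42·X
At X = 54: dY/dX = 2268, Y = 61236

Elasticity = 2268 · (54 / 61236) = 2

Interpretation: for a small percentage change in X, the percentage change in Y is approximately 2.00 times as large.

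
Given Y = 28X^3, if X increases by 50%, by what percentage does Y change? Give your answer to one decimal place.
237.5%

For Y = 28X^3:
If X → X(1 + 0.5)
Then Y → Y · (1 + 0.5)^3
     = Y · 3.3750

Percentage change = ((1 + 0.5)^3 − 1) × 100% = 237.5%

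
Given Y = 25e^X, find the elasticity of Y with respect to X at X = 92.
Elasticity = 92

Elasticity = (dY/dX) · (X/Y)

dY/dX = 25·e^X
At X = 92: dY/dX = 25·e^92, Y = 25·e^92

Elasticity = (25·e^92) · (92 / (25·e^92)) = 92

Interpretation: for a small percentage change in X, the percentage change in Y is approximately 92.00 times as large.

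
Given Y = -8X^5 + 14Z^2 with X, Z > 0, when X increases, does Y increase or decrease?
Y decreases

Taking the partial derivative:
∂Y/∂X = -40X^4

∂Y/∂X = -40X^4 < 0 (assuming positive values)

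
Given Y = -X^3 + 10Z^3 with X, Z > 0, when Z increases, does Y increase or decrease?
Y increases

Taking the partial derivative:
∂Y/∂Z = 30Z^2

∂Y/∂Z = 30Z^2 > 0 (assuming positive values)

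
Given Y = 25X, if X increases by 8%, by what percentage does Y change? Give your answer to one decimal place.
8.0%

For Y = 25X:
If X → X(1 + 0.08)
Then Y → Y · (1 + 0.08)^1
     = Y · 1.0800

Percentage change = ((1 + 0.08)^1 − 1) × 100% = 8.0%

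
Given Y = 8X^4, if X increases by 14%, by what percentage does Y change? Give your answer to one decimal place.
68.9%

For Y = 8X^4:
If X → X(1 + 0.14)
Then Y → Y · (1 + 0.14)^4
     ≈ Y · 1.6890

Percentage change = ((1 + 0.14)^4 − 1) × 100% ≈ 68.9%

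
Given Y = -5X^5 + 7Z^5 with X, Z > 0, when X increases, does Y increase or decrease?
Y decreases

Taking the partial derivative:
∂Y/∂X = -25X^4

∂Y/∂X = -25X^4 < 0 (assuming positive values)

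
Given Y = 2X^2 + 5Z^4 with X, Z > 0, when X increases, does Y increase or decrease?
Y increases

Taking the partial derivative:
∂Y/∂X = 4X

∂Y/∂X = 4X > 0 (assuming positive values)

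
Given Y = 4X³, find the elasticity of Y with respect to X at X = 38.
Elasticity = 3

Elasticity = (dY/dX) · (X/Y)

dY/dX = 12·X²
At X = 38: dY/dX = 17328, Y = 219488

Elasticity = 17328 · (38 / 219488) = 3

Interpretation: for a small percentage change in X, the percentage change in Y is approximately 3.00 times as large.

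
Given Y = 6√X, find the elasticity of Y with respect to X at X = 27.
Elasticity = 1/2

Elasticity = (dY/dX) · (X/Y)

dY/dX = 3/√X
At X = 27: dY/dX = √3/3, Y = 18·√3

Elasticity = (√3/3) · (27 / (18·√3)) = 1/2

Interpretation: for a small percentage change in X, the percentage change in Y is approximately 0.50 times as large.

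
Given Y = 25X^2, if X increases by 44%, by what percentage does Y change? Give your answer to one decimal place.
107.4%

For Y = 25X^2:
If X → X(1 + 0.44)
Then Y → Y · (1 + 0.44)^2
     = Y · 2.0736

Percentage change = ((1 + 0.44)^2 − 1) × 100% ≈ 107.4%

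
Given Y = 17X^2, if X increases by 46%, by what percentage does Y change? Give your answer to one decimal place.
113.2%

For Y = 17X^2:
If X → X(1 + 0.46)
Then Y → Y · (1 + 0.46)^2
     = Y · 2.1316

Percentage change = ((1 + 0.46)^2 − 1) × 100% ≈ 113.2%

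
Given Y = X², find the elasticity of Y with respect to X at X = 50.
Elasticity = 2

Elasticity = (dY/dX) · (X/Y)

dY/dX = 2·X
At X = 50: dY/dX = 100, Y = 2500

Elasticity = 100 · (50 / 2500) = 2

Interpretation: for a small percentage change in X, the percentage change in Y is approximately 2.00 times as large.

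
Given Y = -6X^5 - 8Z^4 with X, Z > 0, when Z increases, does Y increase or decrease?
Y decreases

Taking the partial derivative:
∂Y/∂Z = -32Z^3

∂Y/∂Z = -32Z^3 < 0 (assuming positive values)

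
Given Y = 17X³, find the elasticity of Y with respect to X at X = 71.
Elasticity = 3

Elasticity = (dY/dX) · (X/Y)

dY/dX = 51·X²
At X = 71: dY/dX = 257091, Y = 6084487

Elasticity = 257091 · (71 / 6084487) = 3

Interpretation: for a small percentage change in X, the percentage change in Y is approximately 3.00 times as large.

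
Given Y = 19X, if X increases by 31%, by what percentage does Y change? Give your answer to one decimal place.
31.0%

For Y = 19X:
If X → X(1 + 0.31)
Then Y → Y · (1 + 0.31)^1
     = Y · 1.3100

Percentage change = ((1 + 0.31)^1 − 1) × 100% = 31.0%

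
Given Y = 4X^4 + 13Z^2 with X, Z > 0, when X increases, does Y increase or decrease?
Y increases

Taking the partial derivative:
∂Y/∂X = 16X^3

∂Y/∂X = 16X^3 > 0 (assuming positive values)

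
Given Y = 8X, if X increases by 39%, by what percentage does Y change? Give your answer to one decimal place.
39.0%

For Y = 8X:
If X → X(1 + 0.39)
Then Y → Y · (1 + 0.39)^1
     = Y · 1.3900

Percentage change = ((1 + 0.39)^1 − 1) × 100% = 39.0%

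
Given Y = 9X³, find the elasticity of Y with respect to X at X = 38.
Elasticity = 3

Elasticity = (dY/dX) · (X/Y)

dY/dX = 27·X²
At X = 38: dY/dX = 38988, Y = 493848

Elasticity = 38988 · (38 / 493848) = 3

Interpretation: for a small percentage change in X, the percentage change in Y is approximately 3.00 times as large.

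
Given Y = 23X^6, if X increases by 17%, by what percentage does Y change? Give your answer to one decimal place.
156.5%

For Y = 23X^6:
If X → X(1 + 0.17)
Then Y → Y · (1 + 0.17)^6
     ≈ Y · 2.5652

Percentage change = ((1 + 0.17)^6 − 1) × 100% ≈ 156.5%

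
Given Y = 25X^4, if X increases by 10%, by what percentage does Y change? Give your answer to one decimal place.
46.4%

For Y = 25X^4:
If X → X(1 + 0.1)
Then Y → Y · (1 + 0.1)^4
     = Y · 1.4641

Percentage change = ((1 + 0.1)^4 − 1) × 100% ≈ 46.4%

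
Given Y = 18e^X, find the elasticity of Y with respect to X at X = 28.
Elasticity = 28

Elasticity = (dY/dX) · (X/Y)

dY/dX = 18·e^X
At X = 28: dY/dX = 18·e^28, Y = 18·e^28

Elasticity = (18·e^28) · (28 / (18·e^28)) = 28

Interpretation: for a small percentage change in X, the percentage change in Y is approximately 28.00 times as large.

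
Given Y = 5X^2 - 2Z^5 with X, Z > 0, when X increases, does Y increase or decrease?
Y increases

Taking the partial derivative:
∂Y/∂X = 10X

∂Y/∂X = 10X > 0 (assuming positive values)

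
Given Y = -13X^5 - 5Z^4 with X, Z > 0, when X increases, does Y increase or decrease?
Y decreases

Taking the partial derivative:
∂Y/∂X = -65X^4

∂Y/∂X = -65X^4 < 0 (assuming positive values)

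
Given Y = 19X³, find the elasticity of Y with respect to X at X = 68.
Elasticity = 3

Elasticity = (dY/dX) · (X/Y)

dY/dX = 57·X²
At X = 68: dY/dX = 263568, Y = 5974208

Elasticity = 263568 · (68 / 5974208) = 3

Interpretation: for a small percentage change in X, the percentage change in Y is approximately 3.00 times as large.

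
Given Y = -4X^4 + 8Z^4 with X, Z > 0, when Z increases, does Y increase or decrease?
Y increases

Taking the partial derivative:
∂Y/∂Z = 32Z^3

∂Y/∂Z = 32Z^3 > 0 (assuming positive values)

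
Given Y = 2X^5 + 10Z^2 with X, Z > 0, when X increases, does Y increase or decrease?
Y increases

Taking the partial derivative:
∂Y/∂X = 10X^4

∂Y/∂X = 10X^4 > 0 (assuming positive values)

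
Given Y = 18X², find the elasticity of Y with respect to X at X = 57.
Elasticity = 2

Elasticity = (dY/dX) · (X/Y)

dY/dX = 36·X
At X = 57: dY/dX = 2052, Y = 58482

Elasticity = 2052 · (57 / 58482) = 2

Interpretation: for a small percentage change in X, the percentage change in Y is approximately 2.00 times as large.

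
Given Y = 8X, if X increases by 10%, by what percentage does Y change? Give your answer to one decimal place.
10.0%

For Y = 8X:
If X → X(1 + 0.1)
Then Y → Y · (1 + 0.1)^1
     = Y · 1.1000

Percentage change = ((1 + 0.1)^1 − 1) × 100% = 10.0%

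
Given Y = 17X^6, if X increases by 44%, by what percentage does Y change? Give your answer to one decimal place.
791.6%

For Y = 17X^6:
If X → X(1 + 0.44)
Then Y → Y · (1 + 0.44)^6
     ≈ Y · 8.9161

Percentage change = ((1 + 0.44)^6 − 1) × 100% ≈ 791.6%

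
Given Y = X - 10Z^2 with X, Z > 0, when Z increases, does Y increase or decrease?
Y decreases

Taking the partial derivative:
∂Y/∂Z = -20Z

∂Y/∂Z = -20Z < 0 (assuming positive values)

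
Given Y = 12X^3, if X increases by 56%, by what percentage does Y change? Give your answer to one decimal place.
279.6%

For Y = 12X^3:
If X → X(1 + 0.56)
Then Y → Y · (1 + 0.56)^3
     ≈ Y · 3.7964

Percentage change = ((1 + 0.56)^3 − 1) × 100% ≈ 279.6%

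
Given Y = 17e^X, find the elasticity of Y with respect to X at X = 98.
Elasticity = 98

Elasticity = (dY/dX) · (X/Y)

dY/dX = 17·e^X
At X = 98: dY/dX = 17·e^98, Y = 17·e^98

Elasticity = (17·e^98) · (98 / (17·e^98)) = 98

Interpretation: for a small percentage change in X, the percentage change in Y is approximately 98.00 times as large.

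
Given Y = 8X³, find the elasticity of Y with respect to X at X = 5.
Elasticity = 3

Elasticity = (dY/dX) · (X/Y)

dY/dX = 24·X²
At X = 5: dY/dX = 600, Y = 1000

Elasticity = 600 · (5 / 1000) = 3

Interpretation: for a small percentage change in X, the percentage change in Y is approximately 3.00 times as large.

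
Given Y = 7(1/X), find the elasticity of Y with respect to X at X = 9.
Elasticity = -1

Elasticity = (dY/dX) · (X/Y)

dY/dX = -7/X²
At X = 9: dY/dX = -7/81, Y = 7/9

Elasticity = (-7/81) · (9 / (7/9)) = -1

Interpretation: for a small percentage change in X, the percentage change in Y is approximately -1.00 times as large.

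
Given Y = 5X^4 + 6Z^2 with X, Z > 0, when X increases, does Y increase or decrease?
Y increases

Taking the partial derivative:
∂Y/∂X = 20X^3

∂Y/∂X = 20X^3 > 0 (assuming positive values)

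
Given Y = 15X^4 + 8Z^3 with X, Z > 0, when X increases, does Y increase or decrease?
Y increases

Taking the partial derivative:
∂Y/∂X = 60X^3

∂Y/∂X = 60X^3 > 0 (assuming positive values)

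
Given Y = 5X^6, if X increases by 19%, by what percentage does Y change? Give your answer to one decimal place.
184.0%

For Y = 5X^6:
If X → X(1 + 0.19)
Then Y → Y · (1 + 0.19)^6
     ≈ Y · 2.8398

Percentage change = ((1 + 0.19)^6 − 1) × 100% ≈ 184.0%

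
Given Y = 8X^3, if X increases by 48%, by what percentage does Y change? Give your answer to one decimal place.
224.2%

For Y = 8X^3:
If X → X(1 + 0.48)
Then Y → Y · (1 + 0.48)^3
     ≈ Y · 3.2418

Percentage change = ((1 + 0.48)^3 − 1) × 100% ≈ 224.2%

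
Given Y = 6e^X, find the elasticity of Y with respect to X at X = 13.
Elasticity = 13

Elasticity = (dY/dX) · (X/Y)

dY/dX = 6·e^X
At X = 13: dY/dX = 6·e^13, Y = 6·e^13

Elasticity = (6·e^13) · (13 / (6·e^13)) = 13

Interpretation: for a small percentage change in X, the percentage change in Y is approximately 13.00 times as large.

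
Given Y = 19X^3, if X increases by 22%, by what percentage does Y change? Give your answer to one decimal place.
81.6%

For Y = 19X^3:
If X → X(1 + 0.22)
Then Y → Y · (1 + 0.22)^3
     ≈ Y · 1.8158

Percentage change = ((1 + 0.22)^3 − 1) × 100% ≈ 81.6%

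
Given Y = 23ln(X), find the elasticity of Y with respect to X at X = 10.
Elasticity = 1/ln(10) ≈ 0.4343

Elasticity = (dY/dX) · (X/Y)

dY/dX = 23/X
At X = 10: dY/dX = 23/10, Y = 23·ln(10)

Elasticity = (23/10) · (10 / (23·ln(10))) = 1/ln(10) ≈ 0.4343

Interpretation: for a small percentage change in X, the percentage change in Y is approximately 0.43 times as large.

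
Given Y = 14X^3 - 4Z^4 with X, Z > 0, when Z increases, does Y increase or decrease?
Y decreases

Taking the partial derivative:
∂Y/∂Z = -16Z^3

∂Y/∂Z = -16Z^3 < 0 (assuming positive values)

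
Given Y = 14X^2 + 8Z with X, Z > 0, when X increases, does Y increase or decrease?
Y increases

Taking the partial derivative:
∂Y/∂X = 28X

∂Y/∂X = 28X > 0 (assuming positive values)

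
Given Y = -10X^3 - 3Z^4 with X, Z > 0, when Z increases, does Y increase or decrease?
Y decreases

Taking the partial derivative:
∂Y/∂Z = -12Z^3

∂Y/∂Z = -12Z^3 < 0 (assuming positive values)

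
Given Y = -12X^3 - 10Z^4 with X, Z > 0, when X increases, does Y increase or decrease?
Y decreases

Taking the partial derivative:
∂Y/∂X = -36X^2

∂Y/∂X = -36X^2 < 0 (assuming positive values)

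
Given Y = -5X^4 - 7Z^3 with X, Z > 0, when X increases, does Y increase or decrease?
Y decreases

Taking the partial derivative:
∂Y/∂X = -20X^3

∂Y/∂X = -20X^3 < 0 (assuming positive values)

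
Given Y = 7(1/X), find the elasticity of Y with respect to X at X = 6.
Elasticity = -1

Elasticity = (dY/dX) · (X/Y)

dY/dX = -7/X²
At X = 6: dY/dX = -7/36, Y = 7/6

Elasticity = (-7/36) · (6 / (7/6)) = -1

Interpretation: for a small percentage change in X, the percentage change in Y is approximately -1.00 times as large.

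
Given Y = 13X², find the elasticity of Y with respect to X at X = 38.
Elasticity = 2

Elasticity = (dY/dX) · (X/Y)

dY/dX = 26·X
At X = 38: dY/dX = 988, Y = 18772

Elasticity = 988 · (38 / 18772) = 2

Interpretation: for a small percentage change in X, the percentage change in Y is approximately 2.00 times as large.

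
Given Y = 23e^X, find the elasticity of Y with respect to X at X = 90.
Elasticity = 90

Elasticity = (dY/dX) · (X/Y)

dY/dX = 23·e^X
At X = 90: dY/dX = 23·e^90, Y = 23·e^90

Elasticity = (23·e^90) · (90 / (23·e^90)) = 90

Interpretation: for a small percentage change in X, the percentage change in Y is approximately 90.00 times as large.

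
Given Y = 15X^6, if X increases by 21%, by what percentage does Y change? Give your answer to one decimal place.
213.8%

For Y = 15X^6:
If X → X(1 + 0.21)
Then Y → Y · (1 + 0.21)^6
     ≈ Y · 3.1384

Percentage change = ((1 + 0.21)^6 − 1) × 100% ≈ 213.8%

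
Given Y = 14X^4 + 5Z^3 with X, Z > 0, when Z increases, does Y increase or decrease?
Y increases

Taking the partial derivative:
∂Y/∂Z = 15Z^2

∂Y/∂Z = 15Z^2 > 0 (assuming positive values)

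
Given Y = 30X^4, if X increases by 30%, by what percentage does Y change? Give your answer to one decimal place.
185.6%

For Y = 30X^4:
If X → X(1 + 0.3)
Then Y → Y · (1 + 0.3)^4
     = Y · 2.8561

Percentage change = ((1 + 0.3)^4 − 1) × 100% ≈ 185.6%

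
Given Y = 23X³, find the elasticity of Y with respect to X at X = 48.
Elasticity = 3

Elasticity = (dY/dX) · (X/Y)

dY/dX = 69·X²
At X = 48: dY/dX = 158976, Y = 2543616

Elasticity = 158976 · (48 / 2543616) = 3

Interpretation: for a small percentage change in X, the percentage change in Y is approximately 3.00 times as large.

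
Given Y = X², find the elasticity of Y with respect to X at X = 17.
Elasticity = 2

Elasticity = (dY/dX) · (X/Y)

dY/dX = 2·X
At X = 17: dY/dX = 34, Y = 289

Elasticity = 34 · (17 / 289) = 2

Interpretation: for a small percentage change in X, the percentage change in Y is approximately 2.00 times as large.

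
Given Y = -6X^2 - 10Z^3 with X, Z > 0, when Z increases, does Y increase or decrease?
Y decreases

Taking the partial derivative:
∂Y/∂Z = -30Z^2

∂Y/∂Z = -30Z^2 < 0 (assuming positive values)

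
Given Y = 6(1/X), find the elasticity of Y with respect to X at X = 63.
Elasticity = -1

Elasticity = (dY/dX) · (X/Y)

dY/dX = -6/X²
At X = 63: dY/dX = -2/1323, Y = 2/21

Elasticity = (-2/1323) · (63 / (2/21)) = -1

Interpretation: for a small percentage change in X, the percentage change in Y is approximately -1.00 times as large.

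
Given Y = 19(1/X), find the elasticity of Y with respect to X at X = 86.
Elasticity = -1

Elasticity = (dY/dX) · (X/Y)

dY/dX = -19/X²
At X = 86: dY/dX = -19/7396, Y = 19/86

Elasticity = (-19/7396) · (86 / (19/86)) = -1

Interpretation: for a small percentage change in X, the percentage change in Y is approximately -1.00 times as large.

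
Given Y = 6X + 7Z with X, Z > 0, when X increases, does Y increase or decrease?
Y increases

Taking the partial derivative:
∂Y/∂X = 6

∂Y/∂X = 6 > 0 (assuming positive values)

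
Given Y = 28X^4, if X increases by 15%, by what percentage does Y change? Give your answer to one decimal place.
74.9%

For Y = 28X^4:
If X → X(1 + 0.15)
Then Y → Y · (1 + 0.15)^4
     ≈ Y · 1.7490

Percentage change = ((1 + 0.15)^4 − 1) × 100% ≈ 74.9%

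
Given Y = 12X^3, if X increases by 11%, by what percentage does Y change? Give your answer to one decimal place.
36.8%

For Y = 12X^3:
If X → X(1 + 0.11)
Then Y → Y · (1 + 0.11)^3
     ≈ Y · 1.3676

Percentage change = ((1 + 0.11)^3 − 1) × 100% ≈ 36.8%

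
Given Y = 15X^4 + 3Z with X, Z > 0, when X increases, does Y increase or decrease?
Y increases

Taking the partial derivative:
∂Y/∂X = 60X^3

∂Y/∂X = 60X^3 > 0 (assuming positive values)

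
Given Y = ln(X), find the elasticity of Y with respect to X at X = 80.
Elasticity = 1/ln(80) ≈ 0.2282

Elasticity = (dY/dX) · (X/Y)

dY/dX = 1/X
At X = 80: dY/dX = 1/80, Y = ln(80)

Elasticity = (1/80) · (80 / (ln(80))) = 1/ln(80) ≈ 0.2282

Interpretation: for a small percentage change in X, the percentage change in Y is approximately 0.23 times as large.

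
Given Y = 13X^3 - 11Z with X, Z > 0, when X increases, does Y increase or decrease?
Y increases

Taking the partial derivative:
∂Y/∂X = 39X^2

∂Y/∂X = 39X^2 > 0 (assuming positive values)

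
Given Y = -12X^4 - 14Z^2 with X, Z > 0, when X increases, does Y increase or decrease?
Y decreases

Taking the partial derivative:
∂Y/∂X = -48X^3

∂Y/∂X = -48X^3 < 0 (assuming positive values)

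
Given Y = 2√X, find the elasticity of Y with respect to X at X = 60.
Elasticity = 1/2

Elasticity = (dY/dX) · (X/Y)

dY/dX = 1/√X
At X = 60: dY/dX = √15/30, Y = 4·√15

Elasticity = (√15/30) · (60 / (4·√15)) = 1/2

Interpretation: for a small percentage change in X, the percentage change in Y is approximately 0.50 times as large.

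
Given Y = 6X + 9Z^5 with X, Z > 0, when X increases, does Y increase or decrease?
Y increases

Taking the partial derivative:
∂Y/∂X = 6

∂Y/∂X = 6 > 0 (assuming positive values)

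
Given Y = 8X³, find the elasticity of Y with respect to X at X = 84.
Elasticity = 3

Elasticity = (dY/dX) · (X/Y)

dY/dX = 24·X²
At X = 84: dY/dX = 169344, Y = 4741632

Elasticity = 169344 · (84 / 4741632) = 3

Interpretation: for a small percentage change in X, the percentage change in Y is approximately 3.00 times as large.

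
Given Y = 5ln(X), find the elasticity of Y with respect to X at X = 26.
Elasticity = 1/ln(26) ≈ 0.3069

Elasticity = (dY/dX) · (X/Y)

dY/dX = 5/X
At X = 26: dY/dX = 5/26, Y = 5·ln(26)

Elasticity = (5/26) · (26 / (5·ln(26))) = 1/ln(26) ≈ 0.3069

Interpretation: for a small percentage change in X, the percentage change in Y is approximately 0.31 times as large.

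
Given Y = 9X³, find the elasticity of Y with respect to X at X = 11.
Elasticity = 3

Elasticity = (dY/dX) · (X/Y)

dY/dX = 27·X²
At X = 11: dY/dX = 3267, Y = 11979

Elasticity = 3267 · (11 / 11979) = 3

Interpretation: for a small percentage change in X, the percentage change in Y is approximately 3.00 times as large.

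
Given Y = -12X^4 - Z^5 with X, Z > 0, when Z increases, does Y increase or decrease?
Y decreases

Taking the partial derivative:
∂Y/∂Z = -5Z^4

∂Y/∂Z = -5Z^4 < 0 (assuming positive values)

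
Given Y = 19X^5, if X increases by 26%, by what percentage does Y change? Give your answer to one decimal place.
217.6%

For Y = 19X^5:
If X → X(1 + 0.26)
Then Y → Y · (1 + 0.26)^5
     ≈ Y · 3.1758

Percentage change = ((1 + 0.26)^5 − 1) × 100% ≈ 217.6%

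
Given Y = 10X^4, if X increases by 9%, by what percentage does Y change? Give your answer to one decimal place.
41.2%

For Y = 10X^4:
If X → X(1 + 0.09)
Then Y → Y · (1 + 0.09)^4
     ≈ Y · 1.4116

Percentage change = ((1 + 0.09)^4 − 1) × 100% ≈ 41.2%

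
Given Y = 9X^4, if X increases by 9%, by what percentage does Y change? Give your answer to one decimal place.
41.2%

For Y = 9X^4:
If X → X(1 + 0.09)
Then Y → Y · (1 + 0.09)^4
     ≈ Y · 1.4116

Percentage change = ((1 + 0.09)^4 − 1) × 100% ≈ 41.2%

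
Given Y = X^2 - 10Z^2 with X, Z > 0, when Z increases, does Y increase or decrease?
Y decreases

Taking the partial derivative:
∂Y/∂Z = -20Z

∂Y/∂Z = -20Z < 0 (assuming positive values)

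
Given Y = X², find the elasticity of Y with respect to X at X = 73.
Elasticity = 2

Elasticity = (dY/dX) · (X/Y)

dY/dX = 2·X
At X = 73: dY/dX = 146, Y = 5329

Elasticity = 146 · (73 / 5329) = 2

Interpretation: for a small percentage change in X, the percentage change in Y is approximately 2.00 times as large.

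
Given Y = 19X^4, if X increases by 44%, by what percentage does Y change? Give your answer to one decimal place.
330.0%

For Y = 19X^4:
If X → X(1 + 0.44)
Then Y → Y · (1 + 0.44)^4
     ≈ Y · 4.2998

Percentage change = ((1 + 0.44)^4 − 1) × 100% ≈ 330.0%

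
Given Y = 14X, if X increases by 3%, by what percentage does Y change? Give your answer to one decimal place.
3.0%

For Y = 14X:
If X → X(1 + 0.03)
Then Y → Y · (1 + 0.03)^1
     = Y · 1.0300

Percentage change = ((1 + 0.03)^1 − 1) × 100% = 3.0%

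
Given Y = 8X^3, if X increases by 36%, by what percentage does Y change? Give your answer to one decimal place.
151.5%

For Y = 8X^3:
If X → X(1 + 0.36)
Then Y → Y · (1 + 0.36)^3
     ≈ Y · 2.5155

Percentage change = ((1 + 0.36)^3 − 1) × 100% ≈ 151.5%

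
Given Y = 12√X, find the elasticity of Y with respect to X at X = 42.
Elasticity = 1/2

Elasticity = (dY/dX) · (X/Y)

dY/dX = 6/√X
At X = 42: dY/dX = √42/7, Y = 12·√42

Elasticity = (√42/7) · (42 / (12·√42)) = 1/2

Interpretation: for a small percentage change in X, the percentage change in Y is approximately 0.50 times as large.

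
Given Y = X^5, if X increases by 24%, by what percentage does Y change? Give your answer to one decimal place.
193.2%

For Y = X^5:
If X → X(1 + 0.24)
Then Y → Y · (1 + 0.24)^5
     ≈ Y · 2.9316

Percentage change = ((1 + 0.24)^5 − 1) × 100% ≈ 193.2%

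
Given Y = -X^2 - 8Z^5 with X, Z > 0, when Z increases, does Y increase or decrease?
Y decreases

Taking the partial derivative:
∂Y/∂Z = -40Z^4

∂Y/∂Z = -40Z^4 < 0 (assuming positive values)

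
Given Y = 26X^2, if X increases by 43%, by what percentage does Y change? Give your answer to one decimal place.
104.5%

For Y = 26X^2:
If X → X(1 + 0.43)
Then Y → Y · (1 + 0.43)^2
     = Y · 2.0449

Percentage change = ((1 + 0.43)^2 − 1) × 100% ≈ 104.5%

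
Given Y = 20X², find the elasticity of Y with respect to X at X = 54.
Elasticity = 2

Elasticity = (dY/dX) · (X/Y)

dY/dX = 40·X
At X = 54: dY/dX = 2160, Y = 58320

Elasticity = 2160 · (54 / 58320) = 2

Interpretation: for a small percentage change in X, the percentage change in Y is approximately 2.00 times as large.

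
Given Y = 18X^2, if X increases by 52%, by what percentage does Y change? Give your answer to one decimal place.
131.0%

For Y = 18X^2:
If X → X(1 + 0.52)
Then Y → Y · (1 + 0.52)^2
     = Y · 2.3104

Percentage change = ((1 + 0.52)^2 − 1) × 100% ≈ 131.0%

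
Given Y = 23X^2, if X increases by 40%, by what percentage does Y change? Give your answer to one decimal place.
96.0%

For Y = 23X^2:
If X → X(1 + 0.4)
Then Y → Y · (1 + 0.4)^2
     = Y · 1.9600

Percentage change = ((1 + 0.4)^2 − 1) × 100% = 96.0%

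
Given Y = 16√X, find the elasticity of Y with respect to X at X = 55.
Elasticity = 1/2

Elasticity = (dY/dX) · (X/Y)

dY/dX = 8/√X
At X = 55: dY/dX = 8·√55/55, Y = 16·√55

Elasticity = (8·√55/55) · (55 / (16·√55)) = 1/2

Interpretation: for a small percentage change in X, the percentage change in Y is approximately 0.50 times as large.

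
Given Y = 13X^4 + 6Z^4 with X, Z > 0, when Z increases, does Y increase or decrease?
Y increases

Taking the partial derivative:
∂Y/∂Z = 24Z^3

∂Y/∂Z = 24Z^3 > 0 (assuming positive values)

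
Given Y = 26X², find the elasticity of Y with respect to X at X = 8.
Elasticity = 2

Elasticity = (dY/dX) · (X/Y)

dY/dX = 52·X
At X = 8: dY/dX = 416, Y = 1664

Elasticity = 416 · (8 / 1664) = 2

Interpretation: for a small percentage change in X, the percentage change in Y is approximately 2.00 times as large.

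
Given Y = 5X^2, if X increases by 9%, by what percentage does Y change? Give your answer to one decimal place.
18.8%

For Y = 5X^2:
If X → X(1 + 0.09)
Then Y → Y · (1 + 0.09)^2
     = Y · 1.1881

Percentage change = ((1 + 0.09)^2 − 1) × 100% ≈ 18.8%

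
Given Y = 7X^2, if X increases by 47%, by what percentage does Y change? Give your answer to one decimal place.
116.1%

For Y = 7X^2:
If X → X(1 + 0.47)
Then Y → Y · (1 + 0.47)^2
     = Y · 2.1609

Percentage change = ((1 + 0.47)^2 − 1) × 100% ≈ 116.1%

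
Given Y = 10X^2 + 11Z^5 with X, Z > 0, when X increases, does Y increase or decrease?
Y increases

Taking the partial derivative:
∂Y/∂X = 20X

∂Y/∂X = 20X > 0 (assuming positive values)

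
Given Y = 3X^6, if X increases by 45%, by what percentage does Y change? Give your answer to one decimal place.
829.4%

For Y = 3X^6:
If X → X(1 + 0.45)
Then Y → Y · (1 + 0.45)^6
     ≈ Y · 9.2941

Percentage change = ((1 + 0.45)^6 − 1) × 100% ≈ 829.4%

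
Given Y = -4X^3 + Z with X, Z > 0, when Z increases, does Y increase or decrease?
Y increases

Taking the partial derivative:
∂Y/∂Z = 1

∂Y/∂Z = 1 > 0 (assuming positive values)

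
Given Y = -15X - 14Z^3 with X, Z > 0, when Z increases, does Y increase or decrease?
Y decreases

Taking the partial derivative:
∂Y/∂Z = -42Z^2

∂Y/∂Z = -42Z^2 < 0 (assuming positive values)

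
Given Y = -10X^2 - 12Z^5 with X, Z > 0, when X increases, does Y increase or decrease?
Y decreases

Taking the partial derivative:
∂Y/∂X = -20X

∂Y/∂X = -20X < 0 (assuming positive values)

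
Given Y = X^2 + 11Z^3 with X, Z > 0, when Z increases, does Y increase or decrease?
Y increases

Taking the partial derivative:
∂Y/∂Z = 33Z^2

∂Y/∂Z = 33Z^2 > 0 (assuming positive values)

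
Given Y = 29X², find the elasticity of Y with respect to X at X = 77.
Elasticity = 2

Elasticity = (dY/dX) · (X/Y)

dY/dX = 58·X
At X = 77: dY/dX = 4466, Y = 171941

Elasticity = 4466 · (77 / 171941) = 2

Interpretation: for a small percentage change in X, the percentage change in Y is approximately 2.00 times as large.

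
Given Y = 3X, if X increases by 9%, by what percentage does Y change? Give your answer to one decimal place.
9.0%

For Y = 3X:
If X → X(1 + 0.09)
Then Y → Y · (1 + 0.09)^1
     = Y · 1.0900

Percentage change = ((1 + 0.09)^1 − 1) × 100% = 9.0%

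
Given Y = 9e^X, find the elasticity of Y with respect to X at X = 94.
Elasticity = 94

Elasticity = (dY/dX) · (X/Y)

dY/dX = 9·e^X
At X = 94: dY/dX = 9·e^94, Y = 9·e^94

Elasticity = (9·e^94) · (94 / (9·e^94)) = 94

Interpretation: for a small percentage change in X, the percentage change in Y is approximately 94.00 times as large.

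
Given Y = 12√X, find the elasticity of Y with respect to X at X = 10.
Elasticity = 1/2

Elasticity = (dY/dX) · (X/Y)

dY/dX = 6/√X
At X = 10: dY/dX = 3·√10/5, Y = 12·√10

Elasticity = (3·√10/5) · (10 / (12·√10)) = 1/2

Interpretation: for a small percentage change in X, the percentage change in Y is approximately 0.50 times as large.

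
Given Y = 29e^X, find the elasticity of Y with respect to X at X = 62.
Elasticity = 62

Elasticity = (dY/dX) · (X/Y)

dY/dX = 29·e^X
At X = 62: dY/dX = 29·e^62, Y = 29·e^62

Elasticity = (29·e^62) · (62 / (29·e^62)) = 62

Interpretation: for a small percentage change in X, the percentage change in Y is approximately 62.00 times as large.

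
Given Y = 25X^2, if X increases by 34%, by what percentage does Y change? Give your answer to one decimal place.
79.6%

For Y = 25X^2:
If X → X(1 + 0.34)
Then Y → Y · (1 + 0.34)^2
     = Y · 1.7956

Percentage change = ((1 + 0.34)^2 − 1) × 100% ≈ 79.6%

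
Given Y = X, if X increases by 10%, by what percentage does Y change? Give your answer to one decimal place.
10.0%

For Y = X:
If X → X(1 + 0.1)
Then Y → Y · (1 + 0.1)^1
     = Y · 1.1000

Percentage change = ((1 + 0.1)^1 − 1) × 100% = 10.0%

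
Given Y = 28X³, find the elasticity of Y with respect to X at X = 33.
Elasticity = 3

Elasticity = (dY/dX) · (X/Y)

dY/dX = 84·X²
At X = 33: dY/dX = 91476, Y = 1006236

Elasticity = 91476 · (33 / 1006236) = 3

Interpretation: for a small percentage change in X, the percentage change in Y is approximately 3.00 times as large.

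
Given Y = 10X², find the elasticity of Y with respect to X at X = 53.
Elasticity = 2

Elasticity = (dY/dX) · (X/Y)

dY/dX = 20·X
At X = 53: dY/dX = 1060, Y = 28090

Elasticity = 1060 · (53 / 28090) = 2

Interpretation: for a small percentage change in X, the percentage change in Y is approximately 2.00 times as large.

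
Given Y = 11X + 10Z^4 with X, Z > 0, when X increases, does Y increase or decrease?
Y increases

Taking the partial derivative:
∂Y/∂X = 11

∂Y/∂X = 11 > 0 (assuming positive values)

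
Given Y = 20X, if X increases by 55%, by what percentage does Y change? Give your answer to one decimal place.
55.0%

For Y = 20X:
If X → X(1 + 0.55)
Then Y → Y · (1 + 0.55)^1
     = Y · 1.5500

Percentage change = ((1 + 0.55)^1 − 1) × 100% = 55.0%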